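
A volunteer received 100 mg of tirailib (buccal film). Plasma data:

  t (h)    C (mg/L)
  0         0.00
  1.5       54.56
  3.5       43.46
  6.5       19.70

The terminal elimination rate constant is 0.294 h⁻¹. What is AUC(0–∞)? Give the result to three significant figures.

Trapezoidal AUC_0→6.5:
  [0→1.5]: (0.00+54.56)/2 × 1.5 = 40.92
  [1.5→3.5]: (54.56+43.46)/2 × 2 = 98.02
  [3.5→6.5]: (43.46+19.70)/2 × 3 = 94.74
  Sum = 233.68 mg/L·h
Extrapolated tail: C_last / k_e = 19.70 / 0.294 = 67.007
AUC_0→∞ = 233.68 + 67.007 = 300.687 mg/L·h

AUC = 301 mg/L·h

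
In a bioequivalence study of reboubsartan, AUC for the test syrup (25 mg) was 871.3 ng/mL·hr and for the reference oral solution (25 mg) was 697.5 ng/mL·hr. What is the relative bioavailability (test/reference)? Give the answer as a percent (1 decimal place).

F_rel = 124.9%

F_rel = (AUC_test/D_test) / (AUC_ref/D_ref)
      = (871.3/25) / (697.5/25)
      = 34.852 / 27.9 = 1.2492 = 124.92%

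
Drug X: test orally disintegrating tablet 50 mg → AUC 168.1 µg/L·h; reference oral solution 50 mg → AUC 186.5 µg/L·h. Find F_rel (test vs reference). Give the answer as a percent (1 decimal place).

F_rel = (AUC_test/D_test) / (AUC_ref/D_ref)
      = (168.1/50) / (186.5/50)
      = 3.362 / 3.73 = 0.9013 = 90.13%

F_rel = 90.1%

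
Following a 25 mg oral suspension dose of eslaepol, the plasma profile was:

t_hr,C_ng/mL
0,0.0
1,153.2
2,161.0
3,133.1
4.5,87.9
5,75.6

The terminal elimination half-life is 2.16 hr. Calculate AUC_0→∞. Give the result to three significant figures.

Trapezoidal AUC_0→5:
  [0→1]: (0.0+153.2)/2 × 1 = 76.6
  [1→2]: (153.2+161.0)/2 × 1 = 157.1
  [2→3]: (161.0+133.1)/2 × 1 = 147.05
  [3→4.5]: (133.1+87.9)/2 × 1.5 = 165.75
  [4.5→5]: (87.9+75.6)/2 × 0.5 = 40.875
  Sum = 587.375 ng/mL·hr
k_e = ln2 / t½ = 0.693147 / 2.16 = 0.3209 hr^-1
Extrapolated tail: C_last / k_e = 75.6 / 0.3209 = 235.587
AUC_0→∞ = 587.375 + 235.587 = 822.962 ng/mL·hr

AUC = 823 ng/mL·hr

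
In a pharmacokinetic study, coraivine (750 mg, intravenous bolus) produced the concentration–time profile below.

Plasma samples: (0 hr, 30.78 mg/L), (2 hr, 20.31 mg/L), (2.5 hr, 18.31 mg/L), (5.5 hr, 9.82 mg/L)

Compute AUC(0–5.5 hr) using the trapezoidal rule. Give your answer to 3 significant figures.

Trapezoidal AUC_0→5.5:
  [0→2]: (30.78+20.31)/2 × 2 = 51.09
  [2→2.5]: (20.31+18.31)/2 × 0.5 = 9.655
  [2.5→5.5]: (18.31+9.82)/2 × 3 = 42.195
  Sum = 102.94 mg/L·hr

AUC = 103 mg/L·hr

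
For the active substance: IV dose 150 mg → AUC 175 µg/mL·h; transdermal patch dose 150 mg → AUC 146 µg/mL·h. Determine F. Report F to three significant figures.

F = (AUC_ev / D_ev) / (AUC_iv / D_iv)
  = (146/150) / (175/150)
  = 0.973333 / 1.16667 = 0.8343

F = 0.834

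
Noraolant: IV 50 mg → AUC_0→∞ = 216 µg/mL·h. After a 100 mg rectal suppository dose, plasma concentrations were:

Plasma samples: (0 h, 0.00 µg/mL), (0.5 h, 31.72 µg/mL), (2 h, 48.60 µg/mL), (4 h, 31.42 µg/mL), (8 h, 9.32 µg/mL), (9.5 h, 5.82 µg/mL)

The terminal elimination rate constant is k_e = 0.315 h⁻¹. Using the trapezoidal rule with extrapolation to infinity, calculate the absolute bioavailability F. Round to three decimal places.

Trapezoidal AUC_0→9.5 (rectal suppository):
  [0→0.5]: (0.00+31.72)/2 × 0.5 = 7.93
  [0.5→2]: (31.72+48.60)/2 × 1.5 = 60.24
  [2→4]: (48.60+31.42)/2 × 2 = 80.02
  [4→8]: (31.42+9.32)/2 × 4 = 81.48
  [8→9.5]: (9.32+5.82)/2 × 1.5 = 11.355
  Sum = 241.025 µg/mL·h
Tail: C_last/k_e = 5.82/0.315 = 18.476
AUC_0→∞ (rectal suppository) = 241.025 + 18.476 = 259.501 µg/mL·h
F = (AUC_ev/D_ev)/(AUC_iv/D_iv) = (259.501/100)/(216/50) = 2.59501/4.32 = 0.6007

F = 0.601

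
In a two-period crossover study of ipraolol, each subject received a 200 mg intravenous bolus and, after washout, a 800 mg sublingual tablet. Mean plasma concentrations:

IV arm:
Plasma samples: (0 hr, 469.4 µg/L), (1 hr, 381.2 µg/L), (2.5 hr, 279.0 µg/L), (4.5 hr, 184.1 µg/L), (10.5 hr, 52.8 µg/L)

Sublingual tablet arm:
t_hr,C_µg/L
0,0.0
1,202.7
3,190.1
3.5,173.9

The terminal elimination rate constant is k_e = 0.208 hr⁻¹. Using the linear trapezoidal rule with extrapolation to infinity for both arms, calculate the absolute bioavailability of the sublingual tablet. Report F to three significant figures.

F = 0.151

Trapezoidal AUC_0→10.5 (IV):
  [0→1]: (469.4+381.2)/2 × 1 = 425.3
  [1→2.5]: (381.2+279.0)/2 × 1.5 = 495.15
  [2.5→4.5]: (279.0+184.1)/2 × 2 = 463.1
  [4.5→10.5]: (184.1+52.8)/2 × 6 = 710.7
  Sum = 2094.25 µg/L·hr
IV tail: 52.8/0.208 = 253.846; AUC_iv,0→∞ = 2094.25 + 253.846 = 2348.096 µg/L·hr
Trapezoidal AUC_0→3.5 (sublingual tablet):
  [0→1]: (0.0+202.7)/2 × 1 = 101.35
  [1→3]: (202.7+190.1)/2 × 2 = 392.8
  [3→3.5]: (190.1+173.9)/2 × 0.5 = 91.0
  Sum = 585.15 µg/L·hr
sublingual tablet tail: 173.9/0.208 = 836.058; AUC_ev,0→∞ = 585.15 + 836.058 = 1421.208 µg/L·hr
F = (AUC_ev/D_ev)/(AUC_iv/D_iv) = (1421.208/800)/(2348.096/200) = 1.77651/11.74048 = 0.1513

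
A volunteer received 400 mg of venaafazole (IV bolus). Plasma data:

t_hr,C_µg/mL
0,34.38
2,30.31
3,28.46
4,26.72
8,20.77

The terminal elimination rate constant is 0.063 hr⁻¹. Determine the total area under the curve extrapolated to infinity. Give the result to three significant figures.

AUC = 546 µg/mL·hr

Trapezoidal AUC_0→8:
  [0→2]: (34.38+30.31)/2 × 2 = 64.69
  [2→3]: (30.31+28.46)/2 × 1 = 29.385
  [3→4]: (28.46+26.72)/2 × 1 = 27.59
  [4→8]: (26.72+20.77)/2 × 4 = 94.98
  Sum = 216.645 µg/mL·hr
Extrapolated tail: C_last / k_e = 20.77 / 0.063 = 329.683
AUC_0→∞ = 216.645 + 329.683 = 546.328 µg/mL·hr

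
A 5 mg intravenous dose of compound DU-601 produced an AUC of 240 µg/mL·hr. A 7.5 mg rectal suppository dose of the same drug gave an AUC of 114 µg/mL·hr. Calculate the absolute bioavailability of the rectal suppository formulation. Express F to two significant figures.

F = 0.32

F = (AUC_ev / D_ev) / (AUC_iv / D_iv)
  = (114/7.5) / (240/5)
  = 15.2 / 48 = 0.3167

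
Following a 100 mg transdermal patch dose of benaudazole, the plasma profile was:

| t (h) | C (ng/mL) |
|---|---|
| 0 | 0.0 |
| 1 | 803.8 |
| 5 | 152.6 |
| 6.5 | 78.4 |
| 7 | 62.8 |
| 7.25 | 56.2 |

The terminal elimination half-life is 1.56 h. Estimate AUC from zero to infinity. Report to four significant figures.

AUC = 2665 ng/mL·h

Trapezoidal AUC_0→7.25:
  [0→1]: (0.0+803.8)/2 × 1 = 401.9
  [1→5]: (803.8+152.6)/2 × 4 = 1912.8
  [5→6.5]: (152.6+78.4)/2 × 1.5 = 173.25
  [6.5→7]: (78.4+62.8)/2 × 0.5 = 35.3
  [7→7.25]: (62.8+56.2)/2 × 0.25 = 14.875
  Sum = 2538.125 ng/mL·h
k_e = ln2 / t½ = 0.693147 / 1.56 = 0.4443 h^-1
Extrapolated tail: C_last / k_e = 56.2 / 0.4443 = 126.491
AUC_0→∞ = 2538.125 + 126.491 = 2664.616 ng/mL·h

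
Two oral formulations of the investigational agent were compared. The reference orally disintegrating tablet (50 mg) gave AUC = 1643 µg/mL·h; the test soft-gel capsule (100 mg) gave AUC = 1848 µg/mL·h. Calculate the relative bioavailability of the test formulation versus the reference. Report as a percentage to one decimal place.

F_rel = (AUC_test/D_test) / (AUC_ref/D_ref)
      = (1848/100) / (1643/50)
      = 18.48 / 32.86 = 0.5624 = 56.24%

F_rel = 56.2%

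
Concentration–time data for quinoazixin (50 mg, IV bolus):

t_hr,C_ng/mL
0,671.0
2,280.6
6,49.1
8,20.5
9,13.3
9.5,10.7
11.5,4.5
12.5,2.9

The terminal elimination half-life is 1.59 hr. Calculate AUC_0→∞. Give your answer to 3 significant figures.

AUC = 1730 ng/mL·hr

Trapezoidal AUC_0→12.5:
  [0→2]: (671.0+280.6)/2 × 2 = 951.6
  [2→6]: (280.6+49.1)/2 × 4 = 659.4
  [6→8]: (49.1+20.5)/2 × 2 = 69.6
  [8→9]: (20.5+13.3)/2 × 1 = 16.9
  [9→9.5]: (13.3+10.7)/2 × 0.5 = 6.0
  [9.5→11.5]: (10.7+4.5)/2 × 2 = 15.2
  [11.5→12.5]: (4.5+2.9)/2 × 1 = 3.7
  Sum = 1722.4 ng/mL·hr
k_e = ln2 / t½ = 0.693147 / 1.59 = 0.4359 hr^-1
Extrapolated tail: C_last / k_e = 2.9 / 0.4359 = 6.653
AUC_0→∞ = 1722.4 + 6.653 = 1729.053 ng/mL·hr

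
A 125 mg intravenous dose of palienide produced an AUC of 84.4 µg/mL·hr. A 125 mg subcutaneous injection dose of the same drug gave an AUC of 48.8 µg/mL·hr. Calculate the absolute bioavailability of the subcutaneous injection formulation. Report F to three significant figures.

F = 0.578

F = (AUC_ev / D_ev) / (AUC_iv / D_iv)
  = (48.8/125) / (84.4/125)
  = 0.3904 / 0.6752 = 0.5782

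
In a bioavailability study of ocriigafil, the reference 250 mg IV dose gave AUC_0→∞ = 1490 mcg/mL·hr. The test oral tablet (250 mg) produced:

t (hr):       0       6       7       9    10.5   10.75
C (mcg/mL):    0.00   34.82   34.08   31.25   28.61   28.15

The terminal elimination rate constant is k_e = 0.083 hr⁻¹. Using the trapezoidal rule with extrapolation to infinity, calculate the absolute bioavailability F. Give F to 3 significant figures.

Trapezoidal AUC_0→10.75 (oral tablet):
  [0→6]: (0.00+34.82)/2 × 6 = 104.46
  [6→7]: (34.82+34.08)/2 × 1 = 34.45
  [7→9]: (34.08+31.25)/2 × 2 = 65.33
  [9→10.5]: (31.25+28.61)/2 × 1.5 = 44.895
  [10.5→10.75]: (28.61+28.15)/2 × 0.25 = 7.095
  Sum = 256.23 mcg/mL·hr
Tail: C_last/k_e = 28.15/0.083 = 339.157
AUC_0→∞ (oral tablet) = 256.23 + 339.157 = 595.387 mcg/mL·hr
F = (AUC_ev/D_ev)/(AUC_iv/D_iv) = (595.387/250)/(1490/250) = 2.381548/5.96 = 0.3996

F = 0.400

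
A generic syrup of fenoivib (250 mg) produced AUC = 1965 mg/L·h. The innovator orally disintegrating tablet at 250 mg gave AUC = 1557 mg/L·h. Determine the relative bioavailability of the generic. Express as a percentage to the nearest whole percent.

F_rel = (AUC_test/D_test) / (AUC_ref/D_ref)
      = (1965/250) / (1557/250)
      = 7.86 / 6.228 = 1.2620 = 126.20%

F_rel = 126%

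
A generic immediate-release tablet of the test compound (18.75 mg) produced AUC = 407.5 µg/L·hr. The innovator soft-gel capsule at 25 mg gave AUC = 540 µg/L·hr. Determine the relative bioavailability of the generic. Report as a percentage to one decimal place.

F_rel = 100.6%

F_rel = (AUC_test/D_test) / (AUC_ref/D_ref)
      = (407.5/18.75) / (540/25)
      = 21.7333 / 21.6 = 1.0062 = 100.62%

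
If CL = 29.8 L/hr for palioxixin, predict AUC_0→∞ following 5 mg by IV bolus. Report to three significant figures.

AUC = 0.168 mg/L·hr

AUC_0→∞ = Dose_iv / CL
        = 5 / 29.8 = 0.167785 mg/L·hr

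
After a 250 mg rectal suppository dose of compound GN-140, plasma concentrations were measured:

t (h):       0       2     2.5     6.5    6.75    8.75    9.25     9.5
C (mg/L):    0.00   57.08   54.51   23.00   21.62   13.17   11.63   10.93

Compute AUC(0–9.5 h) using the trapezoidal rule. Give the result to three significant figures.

AUC = 289 mg/L·h

Trapezoidal AUC_0→9.5:
  [0→2]: (0.00+57.08)/2 × 2 = 57.08
  [2→2.5]: (57.08+54.51)/2 × 0.5 = 27.8975
  [2.5→6.5]: (54.51+23.00)/2 × 4 = 155.02
  [6.5→6.75]: (23.00+21.62)/2 × 0.25 = 5.5775
  [6.75→8.75]: (21.62+13.17)/2 × 2 = 34.79
  [8.75→9.25]: (13.17+11.63)/2 × 0.5 = 6.2
  [9.25→9.5]: (11.63+10.93)/2 × 0.25 = 2.82
  Sum = 289.385 mg/L·h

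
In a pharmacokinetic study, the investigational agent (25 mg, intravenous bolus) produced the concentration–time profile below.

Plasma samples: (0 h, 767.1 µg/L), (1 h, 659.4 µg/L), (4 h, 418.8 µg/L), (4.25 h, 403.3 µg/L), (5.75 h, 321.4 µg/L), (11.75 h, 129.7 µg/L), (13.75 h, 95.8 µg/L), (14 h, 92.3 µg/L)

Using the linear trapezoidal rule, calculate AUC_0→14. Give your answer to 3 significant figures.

AUC = 4580 µg/L·h

Trapezoidal AUC_0→14:
  [0→1]: (767.1+659.4)/2 × 1 = 713.25
  [1→4]: (659.4+418.8)/2 × 3 = 1617.3
  [4→4.25]: (418.8+403.3)/2 × 0.25 = 102.7625
  [4.25→5.75]: (403.3+321.4)/2 × 1.5 = 543.525
  [5.75→11.75]: (321.4+129.7)/2 × 6 = 1353.3
  [11.75→13.75]: (129.7+95.8)/2 × 2 = 225.5
  [13.75→14]: (95.8+92.3)/2 × 0.25 = 23.5125
  Sum = 4579.15 µg/L·h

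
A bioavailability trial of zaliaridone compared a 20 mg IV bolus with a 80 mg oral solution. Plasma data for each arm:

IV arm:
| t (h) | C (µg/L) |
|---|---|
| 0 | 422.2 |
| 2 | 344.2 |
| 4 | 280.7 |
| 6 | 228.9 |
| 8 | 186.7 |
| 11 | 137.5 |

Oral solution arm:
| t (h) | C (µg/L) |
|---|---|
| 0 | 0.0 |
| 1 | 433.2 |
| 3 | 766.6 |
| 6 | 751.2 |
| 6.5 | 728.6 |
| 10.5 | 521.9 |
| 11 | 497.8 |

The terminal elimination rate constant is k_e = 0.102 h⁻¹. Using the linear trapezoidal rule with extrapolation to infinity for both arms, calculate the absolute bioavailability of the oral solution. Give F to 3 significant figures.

F = 0.705

Trapezoidal AUC_0→11 (IV):
  [0→2]: (422.2+344.2)/2 × 2 = 766.4
  [2→4]: (344.2+280.7)/2 × 2 = 624.9
  [4→6]: (280.7+228.9)/2 × 2 = 509.6
  [6→8]: (228.9+186.7)/2 × 2 = 415.6
  [8→11]: (186.7+137.5)/2 × 3 = 486.3
  Sum = 2802.8 µg/L·h
IV tail: 137.5/0.102 = 1348.039; AUC_iv,0→∞ = 2802.8 + 1348.039 = 4150.839 µg/L·h
Trapezoidal AUC_0→11 (oral solution):
  [0→1]: (0.0+433.2)/2 × 1 = 216.6
  [1→3]: (433.2+766.6)/2 × 2 = 1199.8
  [3→6]: (766.6+751.2)/2 × 3 = 2276.7
  [6→6.5]: (751.2+728.6)/2 × 0.5 = 369.95
  [6.5→10.5]: (728.6+521.9)/2 × 4 = 2501.0
  [10.5→11]: (521.9+497.8)/2 × 0.5 = 254.925
  Sum = 6818.975 µg/L·h
oral solution tail: 497.8/0.102 = 4880.392; AUC_ev,0→∞ = 6818.975 + 4880.392 = 11699.367 µg/L·h
F = (AUC_ev/D_ev)/(AUC_iv/D_iv) = (11699.367/80)/(4150.839/20) = 146.242/207.54195 = 0.7046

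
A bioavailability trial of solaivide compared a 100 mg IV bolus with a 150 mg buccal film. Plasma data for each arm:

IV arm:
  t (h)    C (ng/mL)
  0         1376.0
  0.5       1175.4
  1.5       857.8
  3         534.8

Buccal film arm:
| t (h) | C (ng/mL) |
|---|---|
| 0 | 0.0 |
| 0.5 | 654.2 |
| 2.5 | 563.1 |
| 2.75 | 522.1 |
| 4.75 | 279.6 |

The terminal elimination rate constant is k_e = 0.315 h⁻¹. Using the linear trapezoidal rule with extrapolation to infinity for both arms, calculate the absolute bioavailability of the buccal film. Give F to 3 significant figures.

F = 0.486

Trapezoidal AUC_0→3 (IV):
  [0→0.5]: (1376.0+1175.4)/2 × 0.5 = 637.85
  [0.5→1.5]: (1175.4+857.8)/2 × 1 = 1016.6
  [1.5→3]: (857.8+534.8)/2 × 1.5 = 1044.45
  Sum = 2698.9 ng/mL·h
IV tail: 534.8/0.315 = 1697.778; AUC_iv,0→∞ = 2698.9 + 1697.778 = 4396.678 ng/mL·h
Trapezoidal AUC_0→4.75 (buccal film):
  [0→0.5]: (0.0+654.2)/2 × 0.5 = 163.55
  [0.5→2.5]: (654.2+563.1)/2 × 2 = 1217.3
  [2.5→2.75]: (563.1+522.1)/2 × 0.25 = 135.65
  [2.75→4.75]: (522.1+279.6)/2 × 2 = 801.7
  Sum = 2318.2 ng/mL·h
buccal film tail: 279.6/0.315 = 887.619; AUC_ev,0→∞ = 2318.2 + 887.619 = 3205.819 ng/mL·h
F = (AUC_ev/D_ev)/(AUC_iv/D_iv) = (3205.819/150)/(4396.678/100) = 21.3721/43.96678 = 0.4861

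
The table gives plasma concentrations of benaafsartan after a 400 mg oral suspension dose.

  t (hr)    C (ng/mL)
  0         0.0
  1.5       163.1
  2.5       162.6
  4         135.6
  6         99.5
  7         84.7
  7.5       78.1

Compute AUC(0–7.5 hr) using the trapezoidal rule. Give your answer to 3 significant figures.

Trapezoidal AUC_0→7.5:
  [0→1.5]: (0.0+163.1)/2 × 1.5 = 122.325
  [1.5→2.5]: (163.1+162.6)/2 × 1 = 162.85
  [2.5→4]: (162.6+135.6)/2 × 1.5 = 223.65
  [4→6]: (135.6+99.5)/2 × 2 = 235.1
  [6→7]: (99.5+84.7)/2 × 1 = 92.1
  [7→7.5]: (84.7+78.1)/2 × 0.5 = 40.7
  Sum = 876.725 ng/mL·hr

AUC = 877 ng/mL·hr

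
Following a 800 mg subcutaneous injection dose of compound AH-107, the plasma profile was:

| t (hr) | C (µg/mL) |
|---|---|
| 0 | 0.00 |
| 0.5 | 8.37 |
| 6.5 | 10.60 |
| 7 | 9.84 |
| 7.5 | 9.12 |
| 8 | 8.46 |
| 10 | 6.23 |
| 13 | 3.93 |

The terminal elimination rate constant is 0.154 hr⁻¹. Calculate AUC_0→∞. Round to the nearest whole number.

Trapezoidal AUC_0→13:
  [0→0.5]: (0.00+8.37)/2 × 0.5 = 2.0925
  [0.5→6.5]: (8.37+10.60)/2 × 6 = 56.91
  [6.5→7]: (10.60+9.84)/2 × 0.5 = 5.11
  [7→7.5]: (9.84+9.12)/2 × 0.5 = 4.74
  [7.5→8]: (9.12+8.46)/2 × 0.5 = 4.395
  [8→10]: (8.46+6.23)/2 × 2 = 14.69
  [10→13]: (6.23+3.93)/2 × 3 = 15.24
  Sum = 103.1775 µg/mL·hr
Extrapolated tail: C_last / k_e = 3.93 / 0.154 = 25.519
AUC_0→∞ = 103.1775 + 25.519 = 128.6965 µg/mL·hr

AUC = 129 µg/mL·hr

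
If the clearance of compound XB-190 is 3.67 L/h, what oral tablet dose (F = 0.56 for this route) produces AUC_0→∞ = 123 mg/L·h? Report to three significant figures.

Dose = 806 mg

Dose = CL × AUC_0→∞ / F
     = 3.67 × 123 / 0.56 = 806.089 mg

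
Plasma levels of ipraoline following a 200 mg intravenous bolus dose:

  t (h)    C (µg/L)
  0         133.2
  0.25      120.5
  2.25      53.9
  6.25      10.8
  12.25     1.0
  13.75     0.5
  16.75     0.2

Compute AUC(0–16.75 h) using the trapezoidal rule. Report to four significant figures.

AUC = 373.1 µg/L·h

Trapezoidal AUC_0→16.75:
  [0→0.25]: (133.2+120.5)/2 × 0.25 = 31.7125
  [0.25→2.25]: (120.5+53.9)/2 × 2 = 174.4
  [2.25→6.25]: (53.9+10.8)/2 × 4 = 129.4
  [6.25→12.25]: (10.8+1.0)/2 × 6 = 35.4
  [12.25→13.75]: (1.0+0.5)/2 × 1.5 = 1.125
  [13.75→16.75]: (0.5+0.2)/2 × 3 = 1.05
  Sum = 373.0875 µg/L·h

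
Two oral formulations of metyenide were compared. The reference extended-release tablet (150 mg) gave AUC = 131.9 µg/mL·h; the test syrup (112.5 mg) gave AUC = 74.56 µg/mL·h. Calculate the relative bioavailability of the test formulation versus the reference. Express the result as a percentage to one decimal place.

F_rel = 75.4%

F_rel = (AUC_test/D_test) / (AUC_ref/D_ref)
      = (74.56/112.5) / (131.9/150)
      = 0.662756 / 0.879333 = 0.7537 = 75.37%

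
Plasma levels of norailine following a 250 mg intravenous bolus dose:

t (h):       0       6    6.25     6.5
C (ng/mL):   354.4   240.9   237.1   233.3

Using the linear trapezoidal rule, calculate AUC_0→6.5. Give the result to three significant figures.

Trapezoidal AUC_0→6.5:
  [0→6]: (354.4+240.9)/2 × 6 = 1785.9
  [6→6.25]: (240.9+237.1)/2 × 0.25 = 59.75
  [6.25→6.5]: (237.1+233.3)/2 × 0.25 = 58.8
  Sum = 1904.45 ng/mL·h

AUC = 1900 ng/mL·h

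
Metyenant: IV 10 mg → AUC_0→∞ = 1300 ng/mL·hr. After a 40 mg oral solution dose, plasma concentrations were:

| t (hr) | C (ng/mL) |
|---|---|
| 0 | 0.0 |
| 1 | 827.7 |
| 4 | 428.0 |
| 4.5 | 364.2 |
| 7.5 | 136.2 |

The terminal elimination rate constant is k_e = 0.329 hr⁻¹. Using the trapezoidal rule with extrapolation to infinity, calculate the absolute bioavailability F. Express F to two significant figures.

Trapezoidal AUC_0→7.5 (oral solution):
  [0→1]: (0.0+827.7)/2 × 1 = 413.85
  [1→4]: (827.7+428.0)/2 × 3 = 1883.55
  [4→4.5]: (428.0+364.2)/2 × 0.5 = 198.05
  [4.5→7.5]: (364.2+136.2)/2 × 3 = 750.6
  Sum = 3246.05 ng/mL·hr
Tail: C_last/k_e = 136.2/0.329 = 413.982
AUC_0→∞ (oral solution) = 3246.05 + 413.982 = 3660.032 ng/mL·hr
F = (AUC_ev/D_ev)/(AUC_iv/D_iv) = (3660.032/40)/(1300/10) = 91.5008/130 = 0.7039

F = 0.70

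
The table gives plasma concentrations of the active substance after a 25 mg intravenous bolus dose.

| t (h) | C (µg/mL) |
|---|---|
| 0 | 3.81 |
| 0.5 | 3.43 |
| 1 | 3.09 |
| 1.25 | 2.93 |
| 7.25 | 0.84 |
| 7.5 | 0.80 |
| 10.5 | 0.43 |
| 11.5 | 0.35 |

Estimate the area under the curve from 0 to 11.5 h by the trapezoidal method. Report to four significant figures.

Trapezoidal AUC_0→11.5:
  [0→0.5]: (3.81+3.43)/2 × 0.5 = 1.81
  [0.5→1]: (3.43+3.09)/2 × 0.5 = 1.63
  [1→1.25]: (3.09+2.93)/2 × 0.25 = 0.7525
  [1.25→7.25]: (2.93+0.84)/2 × 6 = 11.31
  [7.25→7.5]: (0.84+0.80)/2 × 0.25 = 0.205
  [7.5→10.5]: (0.80+0.43)/2 × 3 = 1.845
  [10.5→11.5]: (0.43+0.35)/2 × 1 = 0.39
  Sum = 17.9425 µg/mL·h

AUC = 17.94 µg/mL·h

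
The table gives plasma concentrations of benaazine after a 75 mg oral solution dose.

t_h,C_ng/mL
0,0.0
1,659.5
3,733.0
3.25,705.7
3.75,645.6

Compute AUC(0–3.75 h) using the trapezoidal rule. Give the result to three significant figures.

AUC = 2240 ng/mL·h

Trapezoidal AUC_0→3.75:
  [0→1]: (0.0+659.5)/2 × 1 = 329.75
  [1→3]: (659.5+733.0)/2 × 2 = 1392.5
  [3→3.25]: (733.0+705.7)/2 × 0.25 = 179.8375
  [3.25→3.75]: (705.7+645.6)/2 × 0.5 = 337.825
  Sum = 2239.9125 ng/mL·h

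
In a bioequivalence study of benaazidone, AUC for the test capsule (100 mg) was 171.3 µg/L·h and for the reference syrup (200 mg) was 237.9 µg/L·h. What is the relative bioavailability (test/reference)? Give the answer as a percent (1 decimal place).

F_rel = (AUC_test/D_test) / (AUC_ref/D_ref)
      = (171.3/100) / (237.9/200)
      = 1.713 / 1.1895 = 1.4401 = 144.01%

F_rel = 144.0%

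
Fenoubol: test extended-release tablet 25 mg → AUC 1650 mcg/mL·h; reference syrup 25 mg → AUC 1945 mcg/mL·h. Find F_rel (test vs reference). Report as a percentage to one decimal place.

F_rel = 84.8%

F_rel = (AUC_test/D_test) / (AUC_ref/D_ref)
      = (1650/25) / (1945/25)
      = 66 / 77.8 = 0.8483 = 84.83%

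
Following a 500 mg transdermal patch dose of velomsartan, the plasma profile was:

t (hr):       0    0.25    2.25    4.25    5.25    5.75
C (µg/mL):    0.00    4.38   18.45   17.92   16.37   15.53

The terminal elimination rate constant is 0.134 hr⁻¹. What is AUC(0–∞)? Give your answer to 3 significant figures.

Trapezoidal AUC_0→5.75:
  [0→0.25]: (0.00+4.38)/2 × 0.25 = 0.5475
  [0.25→2.25]: (4.38+18.45)/2 × 2 = 22.83
  [2.25→4.25]: (18.45+17.92)/2 × 2 = 36.37
  [4.25→5.25]: (17.92+16.37)/2 × 1 = 17.145
  [5.25→5.75]: (16.37+15.53)/2 × 0.5 = 7.975
  Sum = 84.8675 µg/mL·hr
Extrapolated tail: C_last / k_e = 15.53 / 0.134 = 115.896
AUC_0→∞ = 84.8675 + 115.896 = 200.7635 µg/mL·hr

AUC = 201 µg/mL·hr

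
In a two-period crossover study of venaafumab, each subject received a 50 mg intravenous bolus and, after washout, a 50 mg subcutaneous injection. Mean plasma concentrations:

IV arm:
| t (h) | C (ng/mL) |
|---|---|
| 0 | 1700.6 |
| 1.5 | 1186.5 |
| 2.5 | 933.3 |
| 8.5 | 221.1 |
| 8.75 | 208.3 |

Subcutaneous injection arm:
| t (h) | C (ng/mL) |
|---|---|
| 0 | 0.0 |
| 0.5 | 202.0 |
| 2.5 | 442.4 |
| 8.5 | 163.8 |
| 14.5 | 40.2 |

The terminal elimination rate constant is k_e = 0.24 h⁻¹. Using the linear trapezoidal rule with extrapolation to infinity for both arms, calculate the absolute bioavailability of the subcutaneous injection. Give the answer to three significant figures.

F = 0.433

Trapezoidal AUC_0→8.75 (IV):
  [0→1.5]: (1700.6+1186.5)/2 × 1.5 = 2165.325
  [1.5→2.5]: (1186.5+933.3)/2 × 1 = 1059.9
  [2.5→8.5]: (933.3+221.1)/2 × 6 = 3463.2
  [8.5→8.75]: (221.1+208.3)/2 × 0.25 = 53.675
  Sum = 6742.1 ng/mL·h
IV tail: 208.3/0.24 = 867.917; AUC_iv,0→∞ = 6742.1 + 867.917 = 7610.017 ng/mL·h
Trapezoidal AUC_0→14.5 (subcutaneous injection):
  [0→0.5]: (0.0+202.0)/2 × 0.5 = 50.5
  [0.5→2.5]: (202.0+442.4)/2 × 2 = 644.4
  [2.5→8.5]: (442.4+163.8)/2 × 6 = 1818.6
  [8.5→14.5]: (163.8+40.2)/2 × 6 = 612.0
  Sum = 3125.5 ng/mL·h
subcutaneous injection tail: 40.2/0.24 = 167.500; AUC_ev,0→∞ = 3125.5 + 167.500 = 3293.0 ng/mL·h
F = (AUC_ev/D_ev)/(AUC_iv/D_iv) = (3293.0/50)/(7610.017/50) = 65.86/152.20034 = 0.4327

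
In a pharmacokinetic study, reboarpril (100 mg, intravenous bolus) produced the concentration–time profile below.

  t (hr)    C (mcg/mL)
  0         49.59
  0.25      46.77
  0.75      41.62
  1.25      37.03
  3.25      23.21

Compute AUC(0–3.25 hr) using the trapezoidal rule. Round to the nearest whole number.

AUC = 114 mcg/mL·hr

Trapezoidal AUC_0→3.25:
  [0→0.25]: (49.59+46.77)/2 × 0.25 = 12.045
  [0.25→0.75]: (46.77+41.62)/2 × 0.5 = 22.0975
  [0.75→1.25]: (41.62+37.03)/2 × 0.5 = 19.6625
  [1.25→3.25]: (37.03+23.21)/2 × 2 = 60.24
  Sum = 114.045 mcg/mL·hr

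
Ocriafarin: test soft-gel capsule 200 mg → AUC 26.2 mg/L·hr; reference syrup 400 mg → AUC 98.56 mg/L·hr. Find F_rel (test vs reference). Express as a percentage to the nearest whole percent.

F_rel = (AUC_test/D_test) / (AUC_ref/D_ref)
      = (26.2/200) / (98.56/400)
      = 0.131 / 0.2464 = 0.5317 = 53.17%

F_rel = 53%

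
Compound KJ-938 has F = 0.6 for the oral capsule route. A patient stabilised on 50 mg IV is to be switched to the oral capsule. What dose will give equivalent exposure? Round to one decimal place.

For equal systemic exposure: F × D_ev = D_iv
D_ev = D_iv / F = 50 / 0.6 = 83.3333 mg

D_oral = 83.3 mg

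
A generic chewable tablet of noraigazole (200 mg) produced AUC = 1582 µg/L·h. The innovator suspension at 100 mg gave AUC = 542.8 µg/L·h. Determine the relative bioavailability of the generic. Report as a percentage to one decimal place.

F_rel = (AUC_test/D_test) / (AUC_ref/D_ref)
      = (1582/200) / (542.8/100)
      = 7.91 / 5.428 = 1.4573 = 145.73%

F_rel = 145.7%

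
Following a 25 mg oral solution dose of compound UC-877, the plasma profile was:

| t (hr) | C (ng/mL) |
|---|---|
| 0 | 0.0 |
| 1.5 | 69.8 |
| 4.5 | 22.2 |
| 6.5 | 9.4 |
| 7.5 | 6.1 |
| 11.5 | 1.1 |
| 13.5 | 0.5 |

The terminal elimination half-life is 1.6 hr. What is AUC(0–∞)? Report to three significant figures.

AUC = 247 ng/mL·hr

Trapezoidal AUC_0→13.5:
  [0→1.5]: (0.0+69.8)/2 × 1.5 = 52.35
  [1.5→4.5]: (69.8+22.2)/2 × 3 = 138.0
  [4.5→6.5]: (22.2+9.4)/2 × 2 = 31.6
  [6.5→7.5]: (9.4+6.1)/2 × 1 = 7.75
  [7.5→11.5]: (6.1+1.1)/2 × 4 = 14.4
  [11.5→13.5]: (1.1+0.5)/2 × 2 = 1.6
  Sum = 245.7 ng/mL·hr
k_e = ln2 / t½ = 0.693147 / 1.6 = 0.4332 hr^-1
Extrapolated tail: C_last / k_e = 0.5 / 0.4332 = 1.154
AUC_0→∞ = 245.7 + 1.154 = 246.854 ng/mL·hr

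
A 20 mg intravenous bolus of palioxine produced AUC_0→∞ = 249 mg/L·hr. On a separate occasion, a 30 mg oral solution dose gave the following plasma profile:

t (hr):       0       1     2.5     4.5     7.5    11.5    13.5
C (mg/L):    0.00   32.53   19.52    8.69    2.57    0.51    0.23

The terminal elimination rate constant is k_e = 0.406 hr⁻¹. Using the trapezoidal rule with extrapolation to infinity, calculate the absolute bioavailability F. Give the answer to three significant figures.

Trapezoidal AUC_0→13.5 (oral solution):
  [0→1]: (0.00+32.53)/2 × 1 = 16.265
  [1→2.5]: (32.53+19.52)/2 × 1.5 = 39.0375
  [2.5→4.5]: (19.52+8.69)/2 × 2 = 28.21
  [4.5→7.5]: (8.69+2.57)/2 × 3 = 16.89
  [7.5→11.5]: (2.57+0.51)/2 × 4 = 6.16
  [11.5→13.5]: (0.51+0.23)/2 × 2 = 0.74
  Sum = 107.3025 mg/L·hr
Tail: C_last/k_e = 0.23/0.406 = 0.567
AUC_0→∞ (oral solution) = 107.3025 + 0.567 = 107.8695 mg/L·hr
F = (AUC_ev/D_ev)/(AUC_iv/D_iv) = (107.8695/30)/(249/20) = 3.59565/12.45 = 0.2888

F = 0.289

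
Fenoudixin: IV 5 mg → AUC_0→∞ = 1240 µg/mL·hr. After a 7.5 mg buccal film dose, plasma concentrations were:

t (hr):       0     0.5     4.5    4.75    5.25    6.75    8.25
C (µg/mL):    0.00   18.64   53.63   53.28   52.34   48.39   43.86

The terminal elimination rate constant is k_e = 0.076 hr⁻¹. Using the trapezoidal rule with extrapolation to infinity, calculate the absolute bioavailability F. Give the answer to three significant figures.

F = 0.490

Trapezoidal AUC_0→8.25 (buccal film):
  [0→0.5]: (0.00+18.64)/2 × 0.5 = 4.66
  [0.5→4.5]: (18.64+53.63)/2 × 4 = 144.54
  [4.5→4.75]: (53.63+53.28)/2 × 0.25 = 13.36375
  [4.75→5.25]: (53.28+52.34)/2 × 0.5 = 26.405
  [5.25→6.75]: (52.34+48.39)/2 × 1.5 = 75.5475
  [6.75→8.25]: (48.39+43.86)/2 × 1.5 = 69.1875
  Sum = 333.70375 µg/mL·hr
Tail: C_last/k_e = 43.86/0.076 = 577.105
AUC_0→∞ (buccal film) = 333.70375 + 577.105 = 910.80875 µg/mL·hr
F = (AUC_ev/D_ev)/(AUC_iv/D_iv) = (910.80875/7.5)/(1240/5) = 121.441/248 = 0.4897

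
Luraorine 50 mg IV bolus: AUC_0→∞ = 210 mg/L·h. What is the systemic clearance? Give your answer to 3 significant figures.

CL = Dose_iv / AUC_0→∞
   = 50 / 210 = 0.238095 L/h

CL = 0.238 L/h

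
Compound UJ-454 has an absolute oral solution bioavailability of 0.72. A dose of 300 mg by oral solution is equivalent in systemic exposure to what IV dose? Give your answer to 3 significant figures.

D_iv = 216 mg

Systemic exposure from an extravascular dose = F × D_ev, so the equivalent IV dose is F × D_ev.
D_iv = F × D_ev = 0.72 × 300 = 216 mg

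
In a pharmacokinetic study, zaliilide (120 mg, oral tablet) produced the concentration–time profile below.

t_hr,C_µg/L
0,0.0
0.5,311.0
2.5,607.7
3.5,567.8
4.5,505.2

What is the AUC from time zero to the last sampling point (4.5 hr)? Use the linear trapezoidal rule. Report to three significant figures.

AUC = 2120 µg/L·hr

Trapezoidal AUC_0→4.5:
  [0→0.5]: (0.0+311.0)/2 × 0.5 = 77.75
  [0.5→2.5]: (311.0+607.7)/2 × 2 = 918.7
  [2.5→3.5]: (607.7+567.8)/2 × 1 = 587.75
  [3.5→4.5]: (567.8+505.2)/2 × 1 = 536.5
  Sum = 2120.7 µg/L·hr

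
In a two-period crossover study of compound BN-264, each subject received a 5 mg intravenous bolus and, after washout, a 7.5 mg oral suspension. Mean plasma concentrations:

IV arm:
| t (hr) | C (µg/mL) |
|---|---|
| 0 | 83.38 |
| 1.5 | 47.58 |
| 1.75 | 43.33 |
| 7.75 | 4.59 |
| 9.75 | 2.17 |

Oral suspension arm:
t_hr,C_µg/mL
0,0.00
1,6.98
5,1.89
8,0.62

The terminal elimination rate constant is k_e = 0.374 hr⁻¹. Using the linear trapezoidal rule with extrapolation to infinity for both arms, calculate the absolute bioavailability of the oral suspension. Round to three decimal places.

F = 0.067

Trapezoidal AUC_0→9.75 (IV):
  [0→1.5]: (83.38+47.58)/2 × 1.5 = 98.22
  [1.5→1.75]: (47.58+43.33)/2 × 0.25 = 11.36375
  [1.75→7.75]: (43.33+4.59)/2 × 6 = 143.76
  [7.75→9.75]: (4.59+2.17)/2 × 2 = 6.76
  Sum = 260.10375 µg/mL·hr
IV tail: 2.17/0.374 = 5.802; AUC_iv,0→∞ = 260.10375 + 5.802 = 265.90575 µg/mL·hr
Trapezoidal AUC_0→8 (oral suspension):
  [0→1]: (0.00+6.98)/2 × 1 = 3.49
  [1→5]: (6.98+1.89)/2 × 4 = 17.74
  [5→8]: (1.89+0.62)/2 × 3 = 3.765
  Sum = 24.995 µg/mL·hr
oral suspension tail: 0.62/0.374 = 1.658; AUC_ev,0→∞ = 24.995 + 1.658 = 26.653 µg/mL·hr
F = (AUC_ev/D_ev)/(AUC_iv/D_iv) = (26.653/7.5)/(265.90575/5) = 3.55373/53.18115 = 0.0668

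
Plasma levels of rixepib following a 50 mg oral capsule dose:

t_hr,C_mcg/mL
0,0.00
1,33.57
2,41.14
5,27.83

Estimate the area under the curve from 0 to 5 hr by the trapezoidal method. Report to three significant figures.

Trapezoidal AUC_0→5:
  [0→1]: (0.00+33.57)/2 × 1 = 16.785
  [1→2]: (33.57+41.14)/2 × 1 = 37.355
  [2→5]: (41.14+27.83)/2 × 3 = 103.455
  Sum = 157.595 mcg/mL·hr

AUC = 158 mcg/mL·hr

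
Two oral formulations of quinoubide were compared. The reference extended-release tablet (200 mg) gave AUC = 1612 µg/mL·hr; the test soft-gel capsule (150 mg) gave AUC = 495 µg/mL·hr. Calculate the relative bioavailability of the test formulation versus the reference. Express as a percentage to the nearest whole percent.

F_rel = 41%

F_rel = (AUC_test/D_test) / (AUC_ref/D_ref)
      = (495/150) / (1612/200)
      = 3.3 / 8.06 = 0.4094 = 40.94%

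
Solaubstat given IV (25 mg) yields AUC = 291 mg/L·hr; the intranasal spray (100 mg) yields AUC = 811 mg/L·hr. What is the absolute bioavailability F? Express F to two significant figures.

F = 0.70

F = (AUC_ev / D_ev) / (AUC_iv / D_iv)
  = (811/100) / (291/25)
  = 8.11 / 11.64 = 0.6967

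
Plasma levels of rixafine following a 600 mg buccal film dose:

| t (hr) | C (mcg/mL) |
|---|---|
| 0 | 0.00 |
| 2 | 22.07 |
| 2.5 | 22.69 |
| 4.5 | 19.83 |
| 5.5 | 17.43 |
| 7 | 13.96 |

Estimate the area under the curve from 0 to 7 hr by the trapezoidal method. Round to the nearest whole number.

AUC = 118 mcg/mL·hr

Trapezoidal AUC_0→7:
  [0→2]: (0.00+22.07)/2 × 2 = 22.07
  [2→2.5]: (22.07+22.69)/2 × 0.5 = 11.19
  [2.5→4.5]: (22.69+19.83)/2 × 2 = 42.52
  [4.5→5.5]: (19.83+17.43)/2 × 1 = 18.63
  [5.5→7]: (17.43+13.96)/2 × 1.5 = 23.5425
  Sum = 117.9525 mcg/mL·hr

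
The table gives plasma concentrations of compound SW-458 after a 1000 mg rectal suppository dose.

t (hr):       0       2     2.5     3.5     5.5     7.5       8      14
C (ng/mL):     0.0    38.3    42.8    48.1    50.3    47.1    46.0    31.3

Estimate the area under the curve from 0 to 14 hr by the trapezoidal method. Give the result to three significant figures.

Trapezoidal AUC_0→14:
  [0→2]: (0.0+38.3)/2 × 2 = 38.3
  [2→2.5]: (38.3+42.8)/2 × 0.5 = 20.275
  [2.5→3.5]: (42.8+48.1)/2 × 1 = 45.45
  [3.5→5.5]: (48.1+50.3)/2 × 2 = 98.4
  [5.5→7.5]: (50.3+47.1)/2 × 2 = 97.4
  [7.5→8]: (47.1+46.0)/2 × 0.5 = 23.275
  [8→14]: (46.0+31.3)/2 × 6 = 231.9
  Sum = 555.0 ng/mL·hr

AUC = 555 ng/mL·hr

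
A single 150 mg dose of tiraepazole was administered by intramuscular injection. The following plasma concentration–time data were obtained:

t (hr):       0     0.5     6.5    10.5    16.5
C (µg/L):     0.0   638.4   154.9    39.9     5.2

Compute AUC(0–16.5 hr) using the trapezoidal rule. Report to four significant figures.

AUC = 3064 µg/L·hr

Trapezoidal AUC_0→16.5:
  [0→0.5]: (0.0+638.4)/2 × 0.5 = 159.6
  [0.5→6.5]: (638.4+154.9)/2 × 6 = 2379.9
  [6.5→10.5]: (154.9+39.9)/2 × 4 = 389.6
  [10.5→16.5]: (39.9+5.2)/2 × 6 = 135.3
  Sum = 3064.4 µg/L·hr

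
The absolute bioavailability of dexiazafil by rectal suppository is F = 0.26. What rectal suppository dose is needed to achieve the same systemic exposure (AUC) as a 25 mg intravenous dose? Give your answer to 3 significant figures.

For equal systemic exposure: F × D_ev = D_iv
D_ev = D_iv / F = 25 / 0.26 = 96.1538 mg

D_rectal = 96.2 mg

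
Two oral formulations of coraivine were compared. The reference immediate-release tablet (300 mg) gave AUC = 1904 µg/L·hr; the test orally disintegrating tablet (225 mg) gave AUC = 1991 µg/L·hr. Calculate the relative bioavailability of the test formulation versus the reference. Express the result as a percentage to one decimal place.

F_rel = (AUC_test/D_test) / (AUC_ref/D_ref)
      = (1991/225) / (1904/300)
      = 8.84889 / 6.34667 = 1.3943 = 139.43%

F_rel = 139.4%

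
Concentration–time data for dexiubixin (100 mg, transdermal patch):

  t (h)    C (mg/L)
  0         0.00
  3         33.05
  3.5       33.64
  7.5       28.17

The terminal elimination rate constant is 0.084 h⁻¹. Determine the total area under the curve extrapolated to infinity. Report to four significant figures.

Trapezoidal AUC_0→7.5:
  [0→3]: (0.00+33.05)/2 × 3 = 49.575
  [3→3.5]: (33.05+33.64)/2 × 0.5 = 16.6725
  [3.5→7.5]: (33.64+28.17)/2 × 4 = 123.62
  Sum = 189.8675 mg/L·h
Extrapolated tail: C_last / k_e = 28.17 / 0.084 = 335.357
AUC_0→∞ = 189.8675 + 335.357 = 525.2245 mg/L·h

AUC = 525.2 mg/L·h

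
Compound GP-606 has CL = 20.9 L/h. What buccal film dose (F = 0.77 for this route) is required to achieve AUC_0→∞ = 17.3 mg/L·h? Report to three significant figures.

Dose = CL × AUC_0→∞ / F
     = 20.9 × 17.3 / 0.77 = 469.571 mg

Dose = 470 mg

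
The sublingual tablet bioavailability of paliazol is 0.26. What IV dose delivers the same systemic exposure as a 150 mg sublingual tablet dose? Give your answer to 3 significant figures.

Systemic exposure from an extravascular dose = F × D_ev, so the equivalent IV dose is F × D_ev.
D_iv = F × D_ev = 0.26 × 150 = 39 mg

D_iv = 39.0 mg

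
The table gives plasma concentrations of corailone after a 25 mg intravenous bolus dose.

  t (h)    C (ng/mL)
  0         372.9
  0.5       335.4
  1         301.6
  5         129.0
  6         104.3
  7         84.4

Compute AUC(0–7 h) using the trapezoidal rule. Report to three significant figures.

Trapezoidal AUC_0→7:
  [0→0.5]: (372.9+335.4)/2 × 0.5 = 177.075
  [0.5→1]: (335.4+301.6)/2 × 0.5 = 159.25
  [1→5]: (301.6+129.0)/2 × 4 = 861.2
  [5→6]: (129.0+104.3)/2 × 1 = 116.65
  [6→7]: (104.3+84.4)/2 × 1 = 94.35
  Sum = 1408.525 ng/mL·h

AUC = 1410 ng/mL·h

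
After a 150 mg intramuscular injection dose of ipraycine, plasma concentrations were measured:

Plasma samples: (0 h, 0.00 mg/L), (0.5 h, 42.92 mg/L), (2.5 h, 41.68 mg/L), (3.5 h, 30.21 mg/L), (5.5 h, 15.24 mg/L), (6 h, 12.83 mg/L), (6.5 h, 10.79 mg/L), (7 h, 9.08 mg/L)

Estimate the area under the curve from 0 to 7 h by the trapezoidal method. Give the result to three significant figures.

AUC = 195 mg/L·h

Trapezoidal AUC_0→7:
  [0→0.5]: (0.00+42.92)/2 × 0.5 = 10.73
  [0.5→2.5]: (42.92+41.68)/2 × 2 = 84.6
  [2.5→3.5]: (41.68+30.21)/2 × 1 = 35.945
  [3.5→5.5]: (30.21+15.24)/2 × 2 = 45.45
  [5.5→6]: (15.24+12.83)/2 × 0.5 = 7.0175
  [6→6.5]: (12.83+10.79)/2 × 0.5 = 5.905
  [6.5→7]: (10.79+9.08)/2 × 0.5 = 4.9675
  Sum = 194.615 mg/L·h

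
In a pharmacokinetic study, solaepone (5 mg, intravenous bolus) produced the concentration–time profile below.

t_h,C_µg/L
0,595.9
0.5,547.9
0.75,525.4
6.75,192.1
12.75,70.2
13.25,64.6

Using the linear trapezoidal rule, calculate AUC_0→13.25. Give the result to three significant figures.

AUC = 3390 µg/L·h

Trapezoidal AUC_0→13.25:
  [0→0.5]: (595.9+547.9)/2 × 0.5 = 285.95
  [0.5→0.75]: (547.9+525.4)/2 × 0.25 = 134.1625
  [0.75→6.75]: (525.4+192.1)/2 × 6 = 2152.5
  [6.75→12.75]: (192.1+70.2)/2 × 6 = 786.9
  [12.75→13.25]: (70.2+64.6)/2 × 0.5 = 33.7
  Sum = 3393.2125 µg/L·h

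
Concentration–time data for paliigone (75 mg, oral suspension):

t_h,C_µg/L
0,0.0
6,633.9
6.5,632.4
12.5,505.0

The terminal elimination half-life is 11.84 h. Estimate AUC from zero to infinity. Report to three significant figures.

AUC = 14300 µg/L·h

Trapezoidal AUC_0→12.5:
  [0→6]: (0.0+633.9)/2 × 6 = 1901.7
  [6→6.5]: (633.9+632.4)/2 × 0.5 = 316.575
  [6.5→12.5]: (632.4+505.0)/2 × 6 = 3412.2
  Sum = 5630.475 µg/L·h
k_e = ln2 / t½ = 0.693147 / 11.84 = 0.0585 h^-1
Extrapolated tail: C_last / k_e = 505.0 / 0.0585 = 8632.479
AUC_0→∞ = 5630.475 + 8632.479 = 14262.954 µg/L·h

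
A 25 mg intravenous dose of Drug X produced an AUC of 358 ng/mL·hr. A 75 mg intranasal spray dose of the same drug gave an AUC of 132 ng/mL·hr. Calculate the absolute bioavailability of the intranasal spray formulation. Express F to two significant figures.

F = 0.12

F = (AUC_ev / D_ev) / (AUC_iv / D_iv)
  = (132/75) / (358/25)
  = 1.76 / 14.32 = 0.1229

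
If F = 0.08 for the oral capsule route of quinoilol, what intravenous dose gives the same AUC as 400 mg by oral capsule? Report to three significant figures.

Systemic exposure from an extravascular dose = F × D_ev, so the equivalent IV dose is F × D_ev.
D_iv = F × D_ev = 0.08 × 400 = 32 mg

D_iv = 32.0 mg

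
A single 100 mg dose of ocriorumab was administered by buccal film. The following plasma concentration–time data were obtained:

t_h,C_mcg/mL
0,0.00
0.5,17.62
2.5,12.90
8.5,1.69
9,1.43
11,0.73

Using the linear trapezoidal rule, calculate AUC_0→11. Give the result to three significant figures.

AUC = 81.6 mcg/mL·h

Trapezoidal AUC_0→11:
  [0→0.5]: (0.00+17.62)/2 × 0.5 = 4.405
  [0.5→2.5]: (17.62+12.90)/2 × 2 = 30.52
  [2.5→8.5]: (12.90+1.69)/2 × 6 = 43.77
  [8.5→9]: (1.69+1.43)/2 × 0.5 = 0.78
  [9→11]: (1.43+0.73)/2 × 2 = 2.16
  Sum = 81.635 mcg/mL·h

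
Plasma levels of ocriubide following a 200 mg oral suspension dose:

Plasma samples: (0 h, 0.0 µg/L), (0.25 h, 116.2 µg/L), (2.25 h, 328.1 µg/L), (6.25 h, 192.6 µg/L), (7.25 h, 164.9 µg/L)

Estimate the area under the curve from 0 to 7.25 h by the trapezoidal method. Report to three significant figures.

Trapezoidal AUC_0→7.25:
  [0→0.25]: (0.0+116.2)/2 × 0.25 = 14.525
  [0.25→2.25]: (116.2+328.1)/2 × 2 = 444.3
  [2.25→6.25]: (328.1+192.6)/2 × 4 = 1041.4
  [6.25→7.25]: (192.6+164.9)/2 × 1 = 178.75
  Sum = 1678.975 µg/L·h

AUC = 1680 µg/L·h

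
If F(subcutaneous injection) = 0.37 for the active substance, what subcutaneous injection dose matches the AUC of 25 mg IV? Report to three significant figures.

For equal systemic exposure: F × D_ev = D_iv
D_ev = D_iv / F = 25 / 0.37 = 67.5676 mg

D_subcutaneous = 67.6 mg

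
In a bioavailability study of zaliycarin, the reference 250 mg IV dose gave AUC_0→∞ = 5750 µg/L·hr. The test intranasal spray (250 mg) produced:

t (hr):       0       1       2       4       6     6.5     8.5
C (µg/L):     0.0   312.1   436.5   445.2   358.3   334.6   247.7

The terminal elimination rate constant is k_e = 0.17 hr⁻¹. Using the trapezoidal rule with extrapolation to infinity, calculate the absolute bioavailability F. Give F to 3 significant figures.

Trapezoidal AUC_0→8.5 (intranasal spray):
  [0→1]: (0.0+312.1)/2 × 1 = 156.05
  [1→2]: (312.1+436.5)/2 × 1 = 374.3
  [2→4]: (436.5+445.2)/2 × 2 = 881.7
  [4→6]: (445.2+358.3)/2 × 2 = 803.5
  [6→6.5]: (358.3+334.6)/2 × 0.5 = 173.225
  [6.5→8.5]: (334.6+247.7)/2 × 2 = 582.3
  Sum = 2971.075 µg/L·hr
Tail: C_last/k_e = 247.7/0.17 = 1457.059
AUC_0→∞ (intranasal spray) = 2971.075 + 1457.059 = 4428.134 µg/L·hr
F = (AUC_ev/D_ev)/(AUC_iv/D_iv) = (4428.134/250)/(5750/250) = 17.712536/23 = 0.7701

F = 0.770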